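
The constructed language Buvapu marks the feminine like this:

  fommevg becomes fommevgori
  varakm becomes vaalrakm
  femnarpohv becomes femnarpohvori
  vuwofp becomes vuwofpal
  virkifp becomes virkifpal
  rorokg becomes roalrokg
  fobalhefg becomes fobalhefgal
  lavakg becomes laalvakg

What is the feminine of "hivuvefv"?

hivuvefval

"hivuvefv" has second-to-last letter 'f'. The stems whose second-to-last letter is 'f' (virkifp → virkifpal, fobalhefg → fobalhefgal, vuwofp → vuwofpal) add -al.
The other patterns: stems whose second-to-last letter is 'k' insert -al- after the first vowel; stems whose second-to-last letter is 'h' or 'v' add -ori.
So hivuvefv → hivuvefval.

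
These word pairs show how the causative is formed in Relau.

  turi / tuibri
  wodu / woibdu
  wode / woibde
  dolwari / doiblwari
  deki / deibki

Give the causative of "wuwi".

wuibwi

Every pair shown (turi → tuibri, wodu → woibdu, wode → woibde, …) follows the same rule: insert -ib- after the first vowel.
So wuwi → wuibwi.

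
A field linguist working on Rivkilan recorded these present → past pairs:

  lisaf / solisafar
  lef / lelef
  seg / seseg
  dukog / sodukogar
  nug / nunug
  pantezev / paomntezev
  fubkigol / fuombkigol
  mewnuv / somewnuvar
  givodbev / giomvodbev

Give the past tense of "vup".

vuvup

"vup" has 1 vowel. The stems with 1 vowel (nug → nunug, lef → lelef, seg → seseg) repeat the first consonant+vowel as a prefix.
So vup → vuvup.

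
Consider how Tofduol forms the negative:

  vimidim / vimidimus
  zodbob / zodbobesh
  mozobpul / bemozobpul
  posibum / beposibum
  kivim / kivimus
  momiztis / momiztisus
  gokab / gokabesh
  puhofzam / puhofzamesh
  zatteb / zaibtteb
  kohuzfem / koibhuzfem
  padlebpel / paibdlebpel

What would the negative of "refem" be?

kohuzfem and posibum both end in -m yet inflect differently (koibhuzfem, beposibum), so the final letter is not what conditions the rule; the last vowel is.
"refem" has last vowel 'e'. The stems whose last vowel is 'e' (kohuzfem → koibhuzfem, zatteb → zaibtteb, padlebpel → paibdlebpel) insert -ib- after the first vowel.
The other patterns: stems whose last vowel is 'u' add the prefix be-; stems whose last vowel is 'i' add -us; stems whose last vowel is 'a' or 'o' add -esh.
So refem → reibfem.

reibfem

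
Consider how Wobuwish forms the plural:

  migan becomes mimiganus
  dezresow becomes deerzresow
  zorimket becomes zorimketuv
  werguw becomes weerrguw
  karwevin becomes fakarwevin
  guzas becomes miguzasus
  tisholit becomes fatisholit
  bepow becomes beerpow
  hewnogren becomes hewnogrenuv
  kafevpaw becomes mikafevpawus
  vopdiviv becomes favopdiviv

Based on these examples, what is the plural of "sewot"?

seerwot

zorimket and tisholit both end in -t yet inflect differently (zorimketuv, fatisholit), so the final letter is not what conditions the rule; the last vowel is.
"sewot" has last vowel 'o'. The stems whose last vowel is 'o' (dezresow → deerzresow, bepow → beerpow) insert -er- after the first vowel.
The other patterns: stems whose last vowel is 'e' add -uv; stems whose last vowel is 'i' add the prefix fa-; stems whose last vowel is 'a' add mi- … -us around the stem.
So sewot → seerwot.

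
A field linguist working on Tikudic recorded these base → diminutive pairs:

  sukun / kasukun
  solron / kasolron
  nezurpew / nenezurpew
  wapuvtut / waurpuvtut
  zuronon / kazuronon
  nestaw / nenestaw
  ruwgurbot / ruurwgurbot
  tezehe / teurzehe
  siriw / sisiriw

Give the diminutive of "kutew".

kukutew

zuronon and ruwgurbot both have last vowel 'o' yet inflect differently (kazuronon, ruurwgurbot), so the last vowel is not what conditions the rule; the final letter is.
"kutew" ends in -w. The stems ending in -w (nezurpew → nenezurpew, nestaw → nenestaw, siriw → sisiriw) repeat the first consonant+vowel as a prefix.
So kutew → kukutew.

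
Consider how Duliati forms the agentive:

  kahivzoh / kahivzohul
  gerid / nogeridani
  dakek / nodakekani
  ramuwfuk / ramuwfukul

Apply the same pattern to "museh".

ramuwfuk and dakek both end in -k yet inflect differently (ramuwfukul, nodakekani), so the final letter is not what conditions the rule; the number of vowels is.
"museh" has 2 vowels. The stems with 2 vowels (dakek → nodakekani, gerid → nogeridani) add no- … -ani around the stem.
The other pattern: stems with 3 vowels add -ul.
So museh → nomusehani.

nomusehani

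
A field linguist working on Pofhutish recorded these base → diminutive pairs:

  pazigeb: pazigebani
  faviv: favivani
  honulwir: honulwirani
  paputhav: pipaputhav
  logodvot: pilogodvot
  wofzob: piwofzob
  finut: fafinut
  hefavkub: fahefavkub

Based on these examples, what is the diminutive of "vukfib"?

"vukfib" has last vowel 'i'. The stems whose last vowel is 'i' (faviv → favivani, honulwir → honulwirani) add -ani.
The other patterns: stems whose last vowel is 'a' or 'o' add the prefix pi-; stems whose last vowel is 'u' add the prefix fa-.
So vukfib → vukfibani.

vukfibani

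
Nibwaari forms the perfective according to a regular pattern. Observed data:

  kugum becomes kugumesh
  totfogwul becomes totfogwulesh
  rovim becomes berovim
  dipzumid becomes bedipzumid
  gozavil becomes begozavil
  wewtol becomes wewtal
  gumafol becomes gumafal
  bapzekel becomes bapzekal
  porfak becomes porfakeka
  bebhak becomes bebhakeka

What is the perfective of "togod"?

kugum and rovim both end in -m yet inflect differently (kugumesh, berovim), so the final letter is not what conditions the rule; the last vowel is.
"togod" has last vowel 'o'. The stems whose last vowel is 'o' (wewtol → wewtal, gumafol → gumafal) change the last vowel to 'a'.
The other patterns: stems whose last vowel is 'u' add -esh; stems whose last vowel is 'i' add the prefix be-; stems whose last vowel is 'a' add -eka.
So togod → togad.

togad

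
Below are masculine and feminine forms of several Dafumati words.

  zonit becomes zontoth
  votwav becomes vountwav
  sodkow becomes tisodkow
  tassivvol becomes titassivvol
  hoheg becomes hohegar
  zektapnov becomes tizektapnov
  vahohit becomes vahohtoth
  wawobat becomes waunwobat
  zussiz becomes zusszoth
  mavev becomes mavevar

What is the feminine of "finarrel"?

finarrelar

mavev and votwav both end in -v yet inflect differently (mavevar, vountwav), so the final letter is not what conditions the rule; the last vowel is.
"finarrel" has last vowel 'e'. The stems whose last vowel is 'e' (mavev → mavevar, hoheg → hohegar) add -ar.
So finarrel → finarrelar.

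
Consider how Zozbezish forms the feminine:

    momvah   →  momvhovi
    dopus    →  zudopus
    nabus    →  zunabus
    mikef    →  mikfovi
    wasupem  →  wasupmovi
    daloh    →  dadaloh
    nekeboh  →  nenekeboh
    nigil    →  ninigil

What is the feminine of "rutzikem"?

rutzikmovi

momvah and nekeboh both end in -h yet inflect differently (momvhovi, nenekeboh), so the final letter is not what conditions the rule; the last vowel is.
"rutzikem" has last vowel 'e'. The stems whose last vowel is 'e' (mikef → mikfovi, wasupem → wasupmovi) delete the last vowel and add -ovi.
So rutzikem → rutzikmovi.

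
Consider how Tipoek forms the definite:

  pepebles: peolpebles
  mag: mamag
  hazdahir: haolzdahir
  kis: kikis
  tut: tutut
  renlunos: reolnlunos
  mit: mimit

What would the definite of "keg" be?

kekeg

kis and pepebles both end in -s yet inflect differently (kikis, peolpebles), so the final letter is not what conditions the rule; the number of vowels is.
"keg" has 1 vowel. The stems with 1 vowel (kis → kikis, mit → mimit, mag → mamag) repeat the first consonant+vowel as a prefix.
So keg → kekeg.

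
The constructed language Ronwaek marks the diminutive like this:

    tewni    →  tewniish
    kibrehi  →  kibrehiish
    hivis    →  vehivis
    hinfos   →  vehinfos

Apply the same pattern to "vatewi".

vatewiish

"vatewi" ends in -i. The stems ending in -i (tewni → tewniish, kibrehi → kibrehiish) add -ish.
The other pattern: stems ending in -s add the prefix ve-.
So vatewi → vatewiish.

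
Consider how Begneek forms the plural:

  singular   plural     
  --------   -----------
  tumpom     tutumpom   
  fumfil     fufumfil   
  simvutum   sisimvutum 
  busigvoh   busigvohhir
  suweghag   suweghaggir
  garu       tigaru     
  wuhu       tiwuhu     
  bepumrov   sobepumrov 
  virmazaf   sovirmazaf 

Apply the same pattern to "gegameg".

tumpom and busigvoh both have last vowel 'o' yet inflect differently (tutumpom, busigvohhir), so the last vowel is not what conditions the rule; the final letter is.
"gegameg" ends in -g. The one such stem in the data (suweghag → suweghaggir) doubles the final consonant and adds -ir (as does busigvoh), so the same rule applies.
The other patterns: stems ending in -l or -m repeat the first consonant+vowel as a prefix; stems ending in -u add the prefix ti-; stems ending in -f or -v add the prefix so-.
So gegameg → gegameggir.

gegameggir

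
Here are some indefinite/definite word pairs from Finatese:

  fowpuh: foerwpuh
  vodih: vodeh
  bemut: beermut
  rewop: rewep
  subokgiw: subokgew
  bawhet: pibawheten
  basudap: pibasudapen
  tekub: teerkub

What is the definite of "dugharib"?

"dugharib" has last vowel 'i'. The stems whose last vowel is 'i' (vodih → vodeh, subokgiw → subokgew) change the last vowel to 'e'.
So dugharib → dughareb.

dughareb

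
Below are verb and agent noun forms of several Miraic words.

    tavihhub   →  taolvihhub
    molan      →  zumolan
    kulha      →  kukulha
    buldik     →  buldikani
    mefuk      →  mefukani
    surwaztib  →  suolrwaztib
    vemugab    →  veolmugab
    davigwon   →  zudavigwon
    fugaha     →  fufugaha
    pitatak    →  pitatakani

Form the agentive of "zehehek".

zehehekani

mefuk and tavihhub both have last vowel 'u' yet inflect differently (mefukani, taolvihhub), so the last vowel is not what conditions the rule; the final letter is.
"zehehek" ends in -k. The stems ending in -k (buldik → buldikani, pitatak → pitatakani, mefuk → mefukani) add -ani.
The other patterns: stems ending in -b insert -ol- after the first vowel; stems ending in -a repeat the first consonant+vowel as a prefix; stems ending in -n add the prefix zu-.
So zehehek → zehehekani.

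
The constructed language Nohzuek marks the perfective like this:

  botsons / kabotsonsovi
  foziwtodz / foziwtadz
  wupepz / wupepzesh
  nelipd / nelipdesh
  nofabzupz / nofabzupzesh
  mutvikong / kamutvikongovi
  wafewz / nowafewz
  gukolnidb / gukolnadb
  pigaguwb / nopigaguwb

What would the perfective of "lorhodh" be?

lorhadh

"lorhodh" has second-to-last letter 'd'. The stems whose second-to-last letter is 'd' (foziwtodz → foziwtadz, gukolnidb → gukolnadb) change the last vowel to 'a'.
So lorhodh → lorhadh.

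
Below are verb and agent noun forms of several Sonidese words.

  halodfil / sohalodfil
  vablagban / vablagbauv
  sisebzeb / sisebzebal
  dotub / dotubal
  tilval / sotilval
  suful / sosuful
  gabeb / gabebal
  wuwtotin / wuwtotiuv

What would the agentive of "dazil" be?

sodazil

"dazil" ends in -l. The stems ending in -l (halodfil → sohalodfil, tilval → sotilval, suful → sosuful) add the prefix so-.
The other patterns: stems ending in -n drop the final letter and add -uv; stems ending in -b add -al.
So dazil → sodazil.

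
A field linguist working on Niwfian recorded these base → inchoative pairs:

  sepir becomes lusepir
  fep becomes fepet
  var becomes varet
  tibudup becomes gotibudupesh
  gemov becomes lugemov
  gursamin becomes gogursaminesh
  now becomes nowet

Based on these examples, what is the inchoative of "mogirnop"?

gomogirnopesh

"mogirnop" has 3 vowels. The stems with 3 vowels (tibudup → gotibudupesh, gursamin → gogursaminesh) add go- … -esh around the stem.
The other patterns: stems with 1 vowel add -et; stems with 2 vowels add the prefix lu-.
So mogirnop → gomogirnopesh.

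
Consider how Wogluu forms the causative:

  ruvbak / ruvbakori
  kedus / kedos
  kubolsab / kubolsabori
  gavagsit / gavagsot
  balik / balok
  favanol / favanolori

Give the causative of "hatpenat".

ruvbak and balik both end in -k yet inflect differently (ruvbakori, balok), so the final letter is not what conditions the rule; the last vowel is.
"hatpenat" has last vowel 'a'. The stems whose last vowel is 'a' (kubolsab → kubolsabori, ruvbak → ruvbakori) add -ori.
The other pattern: stems whose last vowel is 'i' or 'u' change the last vowel to 'o'.
So hatpenat → hatpenatori.

hatpenatori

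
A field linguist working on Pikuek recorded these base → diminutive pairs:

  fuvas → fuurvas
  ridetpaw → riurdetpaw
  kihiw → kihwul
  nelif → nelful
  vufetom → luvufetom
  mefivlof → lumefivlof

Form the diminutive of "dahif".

"dahif" has last vowel 'i'. The stems whose last vowel is 'i' (kihiw → kihwul, nelif → nelful) delete the last vowel and add -ul.
So dahif → dahful.

dahful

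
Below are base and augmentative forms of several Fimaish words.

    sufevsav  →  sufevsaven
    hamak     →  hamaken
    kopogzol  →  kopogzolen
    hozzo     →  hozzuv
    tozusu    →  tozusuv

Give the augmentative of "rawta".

rawtuv

kopogzol and hozzo both have last vowel 'o' yet inflect differently (kopogzolen, hozzuv), so the last vowel is not what conditions the rule; whether the stem ends in a vowel or a consonant is.
"rawta" ends in a vowel. The stems ending in a vowel (hozzo → hozzuv, tozusu → tozusuv) drop the final letter and add -uv.
The other pattern: stems ending in a consonant add -en.
So rawta → rawtuv.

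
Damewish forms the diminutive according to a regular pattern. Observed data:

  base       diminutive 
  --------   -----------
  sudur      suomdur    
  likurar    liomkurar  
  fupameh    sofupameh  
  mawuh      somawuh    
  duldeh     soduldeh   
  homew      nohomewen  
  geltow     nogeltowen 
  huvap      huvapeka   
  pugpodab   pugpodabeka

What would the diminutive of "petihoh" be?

sudur and mawuh both have last vowel 'u' yet inflect differently (suomdur, somawuh), so the last vowel is not what conditions the rule; the final letter is.
"petihoh" ends in -h. The stems ending in -h (fupameh → sofupameh, mawuh → somawuh, duldeh → soduldeh) add the prefix so-.
So petihoh → sopetihoh.

sopetihoh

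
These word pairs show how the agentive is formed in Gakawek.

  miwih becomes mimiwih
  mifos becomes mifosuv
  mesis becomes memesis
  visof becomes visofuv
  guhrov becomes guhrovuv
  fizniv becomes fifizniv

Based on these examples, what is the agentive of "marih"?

mamarih

mesis and mifos both end in -s yet inflect differently (memesis, mifosuv), so the final letter is not what conditions the rule; the last vowel is.
"marih" has last vowel 'i'. The stems whose last vowel is 'i' (miwih → mimiwih, mesis → memesis, fizniv → fifizniv) repeat the first consonant+vowel as a prefix.
So marih → mamarih.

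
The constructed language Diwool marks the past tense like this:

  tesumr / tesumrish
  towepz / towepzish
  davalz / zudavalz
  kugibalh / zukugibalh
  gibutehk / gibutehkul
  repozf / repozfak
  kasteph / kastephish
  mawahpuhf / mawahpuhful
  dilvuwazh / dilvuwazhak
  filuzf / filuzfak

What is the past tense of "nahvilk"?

zunahvilk

"nahvilk" has second-to-last letter 'l'. The stems whose second-to-last letter is 'l' (kugibalh → zukugibalh, davalz → zudavalz) add the prefix zu-.
So nahvilk → zunahvilk.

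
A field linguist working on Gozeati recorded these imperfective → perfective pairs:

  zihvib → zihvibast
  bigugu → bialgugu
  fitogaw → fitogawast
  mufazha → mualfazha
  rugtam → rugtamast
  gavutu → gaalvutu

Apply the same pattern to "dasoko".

"dasoko" ends in a vowel. The stems ending in a vowel (bigugu → bialgugu, mufazha → mualfazha, gavutu → gaalvutu) insert -al- after the first vowel.
The other pattern: stems ending in a consonant add -ast.
So dasoko → daalsoko.

daalsoko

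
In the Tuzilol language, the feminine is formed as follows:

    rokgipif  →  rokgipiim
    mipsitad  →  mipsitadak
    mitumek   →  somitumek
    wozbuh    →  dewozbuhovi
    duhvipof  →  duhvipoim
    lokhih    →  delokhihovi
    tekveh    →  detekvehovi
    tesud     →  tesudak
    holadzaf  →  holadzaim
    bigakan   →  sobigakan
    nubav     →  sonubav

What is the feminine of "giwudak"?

sogiwudak

"giwudak" ends in -k. The one such stem in the data (mitumek → somitumek) adds the prefix so-, so the same rule applies.
The other patterns: stems ending in -d add -ak; stems ending in -h add de- … -ovi around the stem; stems ending in -f drop the final letter and add -im.
So giwudak → sogiwudak.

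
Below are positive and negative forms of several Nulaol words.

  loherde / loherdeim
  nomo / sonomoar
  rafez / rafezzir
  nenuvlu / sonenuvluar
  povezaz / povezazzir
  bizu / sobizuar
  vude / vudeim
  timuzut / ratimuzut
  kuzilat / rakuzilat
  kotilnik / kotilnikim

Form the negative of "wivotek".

wivotekim

nenuvlu and timuzut both have last vowel 'u' yet inflect differently (sonenuvluar, ratimuzut), so the last vowel is not what conditions the rule; the final letter is.
"wivotek" ends in -k. The one such stem in the data (kotilnik → kotilnikim) adds -im, so the same rule applies.
The other patterns: stems ending in -o or -u add so- … -ar around the stem; stems ending in -t add the prefix ra-; stems ending in -z double the final consonant and add -ir.
So wivotek → wivotekim.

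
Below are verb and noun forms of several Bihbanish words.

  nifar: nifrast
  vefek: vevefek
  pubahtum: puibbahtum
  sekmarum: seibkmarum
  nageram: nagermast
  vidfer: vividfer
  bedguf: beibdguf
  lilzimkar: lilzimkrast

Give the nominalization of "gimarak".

gimarkast

pubahtum and nageram both end in -m yet inflect differently (puibbahtum, nagermast), so the final letter is not what conditions the rule; the last vowel is.
"gimarak" has last vowel 'a'. The stems whose last vowel is 'a' (nageram → nagermast, lilzimkar → lilzimkrast, nifar → nifrast) delete the last vowel and add -ast.
So gimarak → gimarkast.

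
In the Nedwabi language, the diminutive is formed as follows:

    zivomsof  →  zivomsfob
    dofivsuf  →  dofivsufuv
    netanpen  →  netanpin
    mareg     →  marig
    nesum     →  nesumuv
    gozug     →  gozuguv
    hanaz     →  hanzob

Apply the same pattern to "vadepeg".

mareg and gozug both end in -g yet inflect differently (marig, gozuguv), so the final letter is not what conditions the rule; the last vowel is.
"vadepeg" has last vowel 'e'. The stems whose last vowel is 'e' (netanpen → netanpin, mareg → marig) change the last vowel to 'i'.
The other patterns: stems whose last vowel is 'u' add -uv; stems whose last vowel is 'a' or 'o' delete the last vowel and add -ob.
So vadepeg → vadepig.

vadepig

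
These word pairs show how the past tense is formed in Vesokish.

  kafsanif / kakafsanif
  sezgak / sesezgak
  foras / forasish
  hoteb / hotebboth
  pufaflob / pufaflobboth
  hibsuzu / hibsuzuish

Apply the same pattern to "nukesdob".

nukesdobboth

foras and sezgak both have last vowel 'a' yet inflect differently (forasish, sesezgak), so the last vowel is not what conditions the rule; the final letter is.
"nukesdob" ends in -b. The stems ending in -b (pufaflob → pufaflobboth, hoteb → hotebboth) double the final consonant and add -oth.
So nukesdob → nukesdobboth.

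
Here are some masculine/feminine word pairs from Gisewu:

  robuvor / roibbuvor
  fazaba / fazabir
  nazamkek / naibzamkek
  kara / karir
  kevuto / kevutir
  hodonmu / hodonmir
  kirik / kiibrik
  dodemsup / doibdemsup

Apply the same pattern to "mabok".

hodonmu and dodemsup both have last vowel 'u' yet inflect differently (hodonmir, doibdemsup), so the last vowel is not what conditions the rule; whether the stem ends in a vowel or a consonant is.
"mabok" ends in a consonant. The stems ending in a consonant (kirik → kiibrik, dodemsup → doibdemsup, robuvor → roibbuvor) insert -ib- after the first vowel.
The other pattern: stems ending in a vowel drop the final letter and add -ir.
So mabok → maibbok.

maibbok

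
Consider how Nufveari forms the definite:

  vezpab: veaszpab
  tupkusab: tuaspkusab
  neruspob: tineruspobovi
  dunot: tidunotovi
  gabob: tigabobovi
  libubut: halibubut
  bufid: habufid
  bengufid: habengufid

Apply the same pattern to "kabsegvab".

kaasbsegvab

vezpab and neruspob both end in -b yet inflect differently (veaszpab, tineruspobovi), so the final letter is not what conditions the rule; the last vowel is.
"kabsegvab" has last vowel 'a'. The stems whose last vowel is 'a' (vezpab → veaszpab, tupkusab → tuaspkusab) insert -as- after the first vowel.
The other patterns: stems whose last vowel is 'o' add ti- … -ovi around the stem; stems whose last vowel is 'i' or 'u' add the prefix ha-.
So kabsegvab → kaasbsegvab.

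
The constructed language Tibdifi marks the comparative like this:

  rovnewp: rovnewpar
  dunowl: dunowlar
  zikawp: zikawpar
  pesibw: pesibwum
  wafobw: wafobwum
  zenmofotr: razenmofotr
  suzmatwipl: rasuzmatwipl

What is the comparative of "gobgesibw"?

gobgesibwum

dunowl and suzmatwipl both end in -l yet inflect differently (dunowlar, rasuzmatwipl), so the final letter is not what conditions the rule; the second-to-last letter is.
"gobgesibw" has second-to-last letter 'b'. The stems whose second-to-last letter is 'b' (pesibw → pesibwum, wafobw → wafobwum) add -um.
So gobgesibw → gobgesibwum.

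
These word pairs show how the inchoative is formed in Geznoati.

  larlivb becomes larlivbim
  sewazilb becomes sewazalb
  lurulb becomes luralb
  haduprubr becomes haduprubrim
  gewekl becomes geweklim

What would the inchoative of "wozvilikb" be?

wozvilikbim

sewazilb and larlivb both end in -b yet inflect differently (sewazalb, larlivbim), so the final letter is not what conditions the rule; the second-to-last letter is.
"wozvilikb" has second-to-last letter 'k'. The one such stem in the data (gewekl → geweklim) adds -im, so the same rule applies.
The other pattern: stems whose second-to-last letter is 'l' change the last vowel to 'a'.
So wozvilikb → wozvilikbim.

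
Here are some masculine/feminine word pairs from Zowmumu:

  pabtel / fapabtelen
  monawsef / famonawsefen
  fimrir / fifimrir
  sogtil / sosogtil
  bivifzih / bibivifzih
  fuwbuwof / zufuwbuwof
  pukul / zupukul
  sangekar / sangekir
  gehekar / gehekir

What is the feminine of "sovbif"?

sosovbif

pabtel and sogtil both end in -l yet inflect differently (fapabtelen, sosogtil), so the final letter is not what conditions the rule; the last vowel is.
"sovbif" has last vowel 'i'. The stems whose last vowel is 'i' (fimrir → fifimrir, sogtil → sosogtil, bivifzih → bibivifzih) repeat the first consonant+vowel as a prefix.
The other patterns: stems whose last vowel is 'e' add fa- … -en around the stem; stems whose last vowel is 'o' or 'u' add the prefix zu-; stems whose last vowel is 'a' change the last vowel to 'i'.
So sovbif → sosovbif.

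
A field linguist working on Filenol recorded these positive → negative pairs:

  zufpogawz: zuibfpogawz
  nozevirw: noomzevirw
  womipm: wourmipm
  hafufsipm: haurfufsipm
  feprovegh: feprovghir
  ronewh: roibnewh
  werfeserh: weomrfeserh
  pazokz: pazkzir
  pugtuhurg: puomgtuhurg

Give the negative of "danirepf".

werfeserh and ronewh both end in -h yet inflect differently (weomrfeserh, roibnewh), so the final letter is not what conditions the rule; the second-to-last letter is.
"danirepf" has second-to-last letter 'p'. The stems whose second-to-last letter is 'p' (womipm → wourmipm, hafufsipm → haurfufsipm) insert -ur- after the first vowel.
The other patterns: stems whose second-to-last letter is 'r' insert -om- after the first vowel; stems whose second-to-last letter is 'w' insert -ib- after the first vowel; stems whose second-to-last letter is 'g' or 'k' delete the last vowel and add -ir.
So danirepf → daurnirepf.

daurnirepf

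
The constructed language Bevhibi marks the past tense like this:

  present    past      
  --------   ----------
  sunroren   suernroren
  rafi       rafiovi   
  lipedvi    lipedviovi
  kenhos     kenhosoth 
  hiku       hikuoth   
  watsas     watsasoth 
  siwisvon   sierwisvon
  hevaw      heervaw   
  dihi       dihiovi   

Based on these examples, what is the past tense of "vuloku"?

watsas and hevaw both have last vowel 'a' yet inflect differently (watsasoth, heervaw), so the last vowel is not what conditions the rule; the final letter is.
"vuloku" ends in -u. The one such stem in the data (hiku → hikuoth) adds -oth, so the same rule applies.
The other patterns: stems ending in -i add -ovi; stems ending in -n or -w insert -er- after the first vowel.
So vuloku → vulokuoth.

vulokuoth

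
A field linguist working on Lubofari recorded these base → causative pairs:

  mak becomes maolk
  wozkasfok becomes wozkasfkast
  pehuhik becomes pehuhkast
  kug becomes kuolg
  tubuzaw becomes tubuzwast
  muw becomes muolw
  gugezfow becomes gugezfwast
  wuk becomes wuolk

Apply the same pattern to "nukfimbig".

muw and tubuzaw both end in -w yet inflect differently (muolw, tubuzwast), so the final letter is not what conditions the rule; the number of vowels is.
"nukfimbig" has 3 vowels. The stems with 3 vowels (tubuzaw → tubuzwast, gugezfow → gugezfwast, wozkasfok → wozkasfkast) delete the last vowel and add -ast.
So nukfimbig → nukfimbgast.

nukfimbgast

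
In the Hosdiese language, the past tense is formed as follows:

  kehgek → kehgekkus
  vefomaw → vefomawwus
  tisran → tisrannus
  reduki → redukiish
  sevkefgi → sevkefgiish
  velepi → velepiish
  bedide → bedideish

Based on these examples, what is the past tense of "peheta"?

"peheta" ends in a vowel. The stems ending in a vowel (reduki → redukiish, sevkefgi → sevkefgiish, velepi → velepiish) add -ish.
So peheta → pehetaish.

pehetaish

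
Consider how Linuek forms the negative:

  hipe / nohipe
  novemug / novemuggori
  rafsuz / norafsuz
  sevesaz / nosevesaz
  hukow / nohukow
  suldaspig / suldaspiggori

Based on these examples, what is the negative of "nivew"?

nonivew

"nivew" ends in -w. The one such stem in the data (hukow → nohukow) adds the prefix no-, so the same rule applies.
So nivew → nonivew.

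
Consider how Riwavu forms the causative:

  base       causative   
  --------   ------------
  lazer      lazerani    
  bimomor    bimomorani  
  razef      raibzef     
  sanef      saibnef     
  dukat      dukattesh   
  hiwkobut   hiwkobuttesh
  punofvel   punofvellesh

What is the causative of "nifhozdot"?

lazer and razef both have last vowel 'e' yet inflect differently (lazerani, raibzef), so the last vowel is not what conditions the rule; the final letter is.
"nifhozdot" ends in -t. The stems ending in -t (dukat → dukattesh, hiwkobut → hiwkobuttesh) double the final consonant and add -esh.
So nifhozdot → nifhozdottesh.

nifhozdottesh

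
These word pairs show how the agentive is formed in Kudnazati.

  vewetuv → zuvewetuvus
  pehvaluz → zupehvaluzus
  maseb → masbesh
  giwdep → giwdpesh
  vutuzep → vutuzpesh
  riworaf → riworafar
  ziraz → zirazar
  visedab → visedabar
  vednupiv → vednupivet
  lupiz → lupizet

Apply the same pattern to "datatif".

"datatif" has last vowel 'i'. The stems whose last vowel is 'i' (vednupiv → vednupivet, lupiz → lupizet) add -et.
The other patterns: stems whose last vowel is 'u' add zu- … -us around the stem; stems whose last vowel is 'e' delete the last vowel and add -esh; stems whose last vowel is 'a' add -ar.
So datatif → datatifet.

datatifet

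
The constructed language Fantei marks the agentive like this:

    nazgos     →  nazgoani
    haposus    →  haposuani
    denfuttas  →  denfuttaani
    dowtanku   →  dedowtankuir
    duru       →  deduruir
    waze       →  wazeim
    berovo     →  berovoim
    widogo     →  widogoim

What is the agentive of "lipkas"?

haposus and dowtanku both have last vowel 'u' yet inflect differently (haposuani, dedowtankuir), so the last vowel is not what conditions the rule; the final letter is.
"lipkas" ends in -s. The stems ending in -s (nazgos → nazgoani, haposus → haposuani, denfuttas → denfuttaani) drop the final letter and add -ani.
The other patterns: stems ending in -u add de- … -ir around the stem; stems ending in -e or -o add -im.
So lipkas → lipkaani.

lipkaani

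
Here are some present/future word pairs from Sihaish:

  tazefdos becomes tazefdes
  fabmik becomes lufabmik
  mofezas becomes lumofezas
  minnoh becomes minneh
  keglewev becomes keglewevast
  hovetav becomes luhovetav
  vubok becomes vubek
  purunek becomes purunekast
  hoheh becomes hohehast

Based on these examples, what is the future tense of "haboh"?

habeh

"haboh" has last vowel 'o'. The stems whose last vowel is 'o' (vubok → vubek, tazefdos → tazefdes, minnoh → minneh) change the last vowel to 'e'.
So haboh → habeh.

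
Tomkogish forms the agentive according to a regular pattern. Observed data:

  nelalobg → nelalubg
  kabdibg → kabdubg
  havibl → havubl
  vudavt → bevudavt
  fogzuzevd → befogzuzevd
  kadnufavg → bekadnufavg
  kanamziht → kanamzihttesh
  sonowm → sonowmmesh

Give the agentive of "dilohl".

dilohllesh

nelalobg and kadnufavg both end in -g yet inflect differently (nelalubg, bekadnufavg), so the final letter is not what conditions the rule; the second-to-last letter is.
"dilohl" has second-to-last letter 'h'. The one such stem in the data (kanamziht → kanamzihttesh) doubles the final consonant and adds -esh (as does sonowm), so the same rule applies.
The other patterns: stems whose second-to-last letter is 'b' change the last vowel to 'u'; stems whose second-to-last letter is 'v' add the prefix be-.
So dilohl → dilohllesh.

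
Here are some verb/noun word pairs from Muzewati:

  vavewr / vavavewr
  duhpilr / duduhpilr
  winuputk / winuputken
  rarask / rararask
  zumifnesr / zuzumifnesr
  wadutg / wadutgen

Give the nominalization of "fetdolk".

winuputk and rarask both end in -k yet inflect differently (winuputken, rararask), so the final letter is not what conditions the rule; the second-to-last letter is.
"fetdolk" has second-to-last letter 'l'. The one such stem in the data (duhpilr → duduhpilr) repeats the first consonant+vowel as a prefix (as do vavewr, zumifnesr), so the same rule applies.
The other pattern: stems whose second-to-last letter is 't' add -en.
So fetdolk → fefetdolk.

fefetdolk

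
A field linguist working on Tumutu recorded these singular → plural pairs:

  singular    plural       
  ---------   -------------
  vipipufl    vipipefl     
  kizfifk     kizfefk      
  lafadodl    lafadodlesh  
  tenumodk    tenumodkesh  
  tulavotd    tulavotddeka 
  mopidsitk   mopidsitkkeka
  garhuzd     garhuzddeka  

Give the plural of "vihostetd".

vipipufl and lafadodl both end in -l yet inflect differently (vipipefl, lafadodlesh), so the final letter is not what conditions the rule; the second-to-last letter is.
"vihostetd" has second-to-last letter 't'. The stems whose second-to-last letter is 't' (tulavotd → tulavotddeka, mopidsitk → mopidsitkkeka) double the final consonant and add -eka.
So vihostetd → vihostetddeka.

vihostetddeka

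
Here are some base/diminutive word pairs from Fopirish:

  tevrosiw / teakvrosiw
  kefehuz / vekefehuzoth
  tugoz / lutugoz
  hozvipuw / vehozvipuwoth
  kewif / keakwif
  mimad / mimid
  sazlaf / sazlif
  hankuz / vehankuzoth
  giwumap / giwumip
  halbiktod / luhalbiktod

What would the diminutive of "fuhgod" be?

lufuhgod

"fuhgod" has last vowel 'o'. The stems whose last vowel is 'o' (tugoz → lutugoz, halbiktod → luhalbiktod) add the prefix lu-.
The other patterns: stems whose last vowel is 'a' change the last vowel to 'i'; stems whose last vowel is 'i' insert -ak- after the first vowel; stems whose last vowel is 'u' add ve- … -oth around the stem.
So fuhgod → lufuhgod.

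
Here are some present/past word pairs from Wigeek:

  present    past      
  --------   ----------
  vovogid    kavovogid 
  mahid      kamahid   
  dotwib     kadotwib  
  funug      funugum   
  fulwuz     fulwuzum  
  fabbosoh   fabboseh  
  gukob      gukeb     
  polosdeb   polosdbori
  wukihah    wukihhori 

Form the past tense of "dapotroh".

dapotreh

dotwib and gukob both end in -b yet inflect differently (kadotwib, gukeb), so the final letter is not what conditions the rule; the last vowel is.
"dapotroh" has last vowel 'o'. The stems whose last vowel is 'o' (fabbosoh → fabboseh, gukob → gukeb) change the last vowel to 'e'.
The other patterns: stems whose last vowel is 'i' add the prefix ka-; stems whose last vowel is 'u' add -um; stems whose last vowel is 'a' or 'e' delete the last vowel and add -ori.
So dapotroh → dapotreh.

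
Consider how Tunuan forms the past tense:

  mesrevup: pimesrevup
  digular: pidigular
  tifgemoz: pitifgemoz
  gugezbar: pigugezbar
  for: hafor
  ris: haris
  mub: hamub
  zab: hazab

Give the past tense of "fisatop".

"fisatop" has 3 vowels. The stems with 3 vowels (mesrevup → pimesrevup, digular → pidigular, tifgemoz → pitifgemoz) add the prefix pi-.
So fisatop → pifisatop.

pifisatop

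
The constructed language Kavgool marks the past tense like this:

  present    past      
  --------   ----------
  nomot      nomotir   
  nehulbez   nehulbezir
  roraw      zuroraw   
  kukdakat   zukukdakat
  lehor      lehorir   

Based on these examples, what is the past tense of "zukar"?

kukdakat and nomot both end in -t yet inflect differently (zukukdakat, nomotir), so the final letter is not what conditions the rule; the last vowel is.
"zukar" has last vowel 'a'. The stems whose last vowel is 'a' (kukdakat → zukukdakat, roraw → zuroraw) add the prefix zu-.
The other pattern: stems whose last vowel is 'e' or 'o' add -ir.
So zukar → zuzukar.

zuzukar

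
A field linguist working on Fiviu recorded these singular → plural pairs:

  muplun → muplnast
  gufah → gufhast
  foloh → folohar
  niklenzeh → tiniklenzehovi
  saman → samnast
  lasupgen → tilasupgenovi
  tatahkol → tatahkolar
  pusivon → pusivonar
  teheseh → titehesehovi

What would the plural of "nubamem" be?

"nubamem" has last vowel 'e'. The stems whose last vowel is 'e' (niklenzeh → tiniklenzehovi, teheseh → titehesehovi, lasupgen → tilasupgenovi) add ti- … -ovi around the stem.
The other patterns: stems whose last vowel is 'o' add -ar; stems whose last vowel is 'a' or 'u' delete the last vowel and add -ast.
So nubamem → tinubamemovi.

tinubamemovi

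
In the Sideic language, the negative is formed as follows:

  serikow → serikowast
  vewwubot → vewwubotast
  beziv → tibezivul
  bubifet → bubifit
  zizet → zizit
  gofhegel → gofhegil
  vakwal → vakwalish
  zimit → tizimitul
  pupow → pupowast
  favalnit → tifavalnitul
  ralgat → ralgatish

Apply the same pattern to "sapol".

sapolast

vewwubot and bubifet both end in -t yet inflect differently (vewwubotast, bubifit), so the final letter is not what conditions the rule; the last vowel is.
"sapol" has last vowel 'o'. The stems whose last vowel is 'o' (serikow → serikowast, vewwubot → vewwubotast, pupow → pupowast) add -ast.
The other patterns: stems whose last vowel is 'e' change the last vowel to 'i'; stems whose last vowel is 'i' add ti- … -ul around the stem; stems whose last vowel is 'a' add -ish.
So sapol → sapolast.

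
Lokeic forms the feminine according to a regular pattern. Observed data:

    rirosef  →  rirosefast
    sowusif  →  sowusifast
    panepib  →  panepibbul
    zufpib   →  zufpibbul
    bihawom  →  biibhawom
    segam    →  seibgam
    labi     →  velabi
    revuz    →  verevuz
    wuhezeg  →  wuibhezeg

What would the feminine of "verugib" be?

verugibbul

wuhezeg and rirosef both have last vowel 'e' yet inflect differently (wuibhezeg, rirosefast), so the last vowel is not what conditions the rule; the final letter is.
"verugib" ends in -b. The stems ending in -b (zufpib → zufpibbul, panepib → panepibbul) double the final consonant and add -ul.
The other patterns: stems ending in -g or -m insert -ib- after the first vowel; stems ending in -f add -ast; stems ending in -i or -z add the prefix ve-.
So verugib → verugibbul.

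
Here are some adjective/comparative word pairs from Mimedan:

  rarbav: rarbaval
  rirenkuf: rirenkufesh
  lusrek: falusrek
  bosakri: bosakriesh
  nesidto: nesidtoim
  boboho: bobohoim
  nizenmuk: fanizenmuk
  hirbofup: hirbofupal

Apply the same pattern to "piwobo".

nizenmuk and hirbofup both have last vowel 'u' yet inflect differently (fanizenmuk, hirbofupal), so the last vowel is not what conditions the rule; the final letter is.
"piwobo" ends in -o. The stems ending in -o (nesidto → nesidtoim, boboho → bobohoim) add -im.
So piwobo → piwoboim.

piwoboim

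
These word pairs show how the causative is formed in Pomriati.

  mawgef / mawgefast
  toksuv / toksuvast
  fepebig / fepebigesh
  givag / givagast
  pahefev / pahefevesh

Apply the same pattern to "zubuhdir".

zubuhdiresh

toksuv and pahefev both end in -v yet inflect differently (toksuvast, pahefevesh), so the final letter is not what conditions the rule; the number of vowels is.
"zubuhdir" has 3 vowels. The stems with 3 vowels (pahefev → pahefevesh, fepebig → fepebigesh) add -esh.
The other pattern: stems with 2 vowels add -ast.
So zubuhdir → zubuhdiresh.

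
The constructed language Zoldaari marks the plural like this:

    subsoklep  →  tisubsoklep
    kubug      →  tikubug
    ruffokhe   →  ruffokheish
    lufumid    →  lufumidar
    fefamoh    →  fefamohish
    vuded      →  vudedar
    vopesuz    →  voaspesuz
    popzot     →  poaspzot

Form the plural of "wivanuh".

wivanuhish

vopesuz and kubug both have last vowel 'u' yet inflect differently (voaspesuz, tikubug), so the last vowel is not what conditions the rule; the final letter is.
"wivanuh" ends in -h. The one such stem in the data (fefamoh → fefamohish) adds -ish, so the same rule applies.
The other patterns: stems ending in -t or -z insert -as- after the first vowel; stems ending in -g or -p add the prefix ti-; stems ending in -d add -ar.
So wivanuh → wivanuhish.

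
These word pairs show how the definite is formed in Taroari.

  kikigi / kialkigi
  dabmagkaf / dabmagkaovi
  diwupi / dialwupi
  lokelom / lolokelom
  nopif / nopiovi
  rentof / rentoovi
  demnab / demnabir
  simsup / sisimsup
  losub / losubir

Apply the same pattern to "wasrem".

wawasrem

nopif and kikigi both have last vowel 'i' yet inflect differently (nopiovi, kialkigi), so the last vowel is not what conditions the rule; the final letter is.
"wasrem" ends in -m. The one such stem in the data (lokelom → lolokelom) repeats the first consonant+vowel as a prefix (as does simsup), so the same rule applies.
The other patterns: stems ending in -f drop the final letter and add -ovi; stems ending in -i insert -al- after the first vowel; stems ending in -b add -ir.
So wasrem → wawasrem.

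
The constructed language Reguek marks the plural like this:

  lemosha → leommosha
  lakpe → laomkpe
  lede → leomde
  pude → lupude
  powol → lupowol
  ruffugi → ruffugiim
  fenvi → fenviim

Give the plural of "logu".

"logu" begins with l-. The stems beginning with l- (lemosha → leommosha, lakpe → laomkpe, lede → leomde) insert -om- after the first vowel.
The other patterns: stems beginning with p- add the prefix lu-; stems beginning with f- or r- add -im.
So logu → loomgu.

loomgu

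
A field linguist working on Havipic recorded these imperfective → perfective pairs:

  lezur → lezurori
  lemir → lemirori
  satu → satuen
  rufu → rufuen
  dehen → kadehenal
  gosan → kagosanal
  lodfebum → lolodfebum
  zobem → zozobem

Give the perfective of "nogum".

lezur and satu both have last vowel 'u' yet inflect differently (lezurori, satuen), so the last vowel is not what conditions the rule; the final letter is.
"nogum" ends in -m. The stems ending in -m (lodfebum → lolodfebum, zobem → zozobem) repeat the first consonant+vowel as a prefix.
The other patterns: stems ending in -r add -ori; stems ending in -u add -en; stems ending in -n add ka- … -al around the stem.
So nogum → nonogum.

nonogum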